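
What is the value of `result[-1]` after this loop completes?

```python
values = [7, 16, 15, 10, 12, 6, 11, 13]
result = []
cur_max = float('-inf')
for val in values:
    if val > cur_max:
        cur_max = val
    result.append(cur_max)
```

Running max ends at 16
`result` takes the values: [] → [7] → [7, 16] → [7, 16, 16] → [7, 16, 16, 16] → [7, 16, 16, 16, 16] → [7, 16, 16, 16, 16, 16] → [7, 16, 16, 16, 16, 16, 16] → [7, 16, 16, 16, 16, 16, 16, 16]
So `result[-1]` = 16

Answer: 16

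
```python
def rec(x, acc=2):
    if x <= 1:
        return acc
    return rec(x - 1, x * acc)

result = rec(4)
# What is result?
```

Accumulator trace (n, acc): (4, 2) -> (3, 8) -> (2, 24) -> (1, 48) -> return 48

Answer: 48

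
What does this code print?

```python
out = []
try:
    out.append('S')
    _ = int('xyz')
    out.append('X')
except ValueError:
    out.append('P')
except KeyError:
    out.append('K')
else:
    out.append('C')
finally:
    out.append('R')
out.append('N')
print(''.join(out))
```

Execution trace: 'S' (try body) → 'P' (except ValueError) → 'R' (finally) → 'N' (after the try/except). Output: SPRN

Answer: SPRN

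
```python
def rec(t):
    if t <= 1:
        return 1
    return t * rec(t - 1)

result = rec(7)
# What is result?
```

rec(7) = 7 * 6 * 5 * 4 * 3 * 2 * 1 = 5040

Answer: 5040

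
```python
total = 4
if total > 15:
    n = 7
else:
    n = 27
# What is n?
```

Trace:
`total = 4` → total = 4
`if total > 15: ...` → total > 15 is False, take else branch → n = 27
So n = 27

Answer: 27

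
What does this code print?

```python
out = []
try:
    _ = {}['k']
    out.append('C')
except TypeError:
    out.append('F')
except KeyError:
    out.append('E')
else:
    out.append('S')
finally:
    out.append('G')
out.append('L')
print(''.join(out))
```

Execution trace: 'E' (except KeyError) → 'G' (finally) → 'L' (after the try/except). Output: EGL

Answer: EGL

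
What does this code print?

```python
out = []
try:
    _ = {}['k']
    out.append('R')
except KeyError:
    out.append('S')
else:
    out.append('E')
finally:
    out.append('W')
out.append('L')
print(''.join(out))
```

Execution trace: 'S' (except KeyError) → 'W' (finally) → 'L' (after the try/except). Output: SWL

Answer: SWL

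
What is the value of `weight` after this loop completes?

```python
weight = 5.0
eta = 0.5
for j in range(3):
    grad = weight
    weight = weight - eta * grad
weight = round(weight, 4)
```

Gradient descent: w = 5.0 * (1 - 0.5)^3
`weight` takes the values: 5.0 → 2.5 → 1.25 → 0.625

Answer: 0.625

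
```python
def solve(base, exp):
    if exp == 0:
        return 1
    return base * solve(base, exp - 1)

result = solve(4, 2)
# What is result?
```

solve(4, 2) = 4 * 4 = 16

Answer: 16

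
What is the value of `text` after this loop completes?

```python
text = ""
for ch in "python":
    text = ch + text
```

Reverse 'python'
`text` takes the values: "" → "p" → "yp" → "typ" → "htyp" → "ohtyp" → "nohtyp"

Answer: "nohtyp"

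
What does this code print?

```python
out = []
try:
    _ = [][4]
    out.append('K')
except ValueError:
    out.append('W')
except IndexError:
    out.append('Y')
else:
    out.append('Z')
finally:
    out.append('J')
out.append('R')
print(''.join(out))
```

Execution trace: 'Y' (except IndexError) → 'J' (finally) → 'R' (after the try/except). Output: YJR

Answer: YJR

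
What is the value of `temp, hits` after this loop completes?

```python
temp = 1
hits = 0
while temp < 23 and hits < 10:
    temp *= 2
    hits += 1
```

Double until >= 23 or 10 iterations
`temp, hits` takes the values: (1, 0) → (2, 0) → (2, 1) → (4, 1) → (4, 2) → (8, 2) → (8, 3) → (16, 3) → (16, 4) → (32, 4) → (32, 5)

Answer: 32, 5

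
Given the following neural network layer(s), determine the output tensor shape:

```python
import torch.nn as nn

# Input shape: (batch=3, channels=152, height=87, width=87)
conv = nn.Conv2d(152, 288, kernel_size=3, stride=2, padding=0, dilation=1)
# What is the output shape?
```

Input: (3, 152, 87, 87) -> Output: (3, 288, 43, 43)

Answer: (3, 288, 43, 43)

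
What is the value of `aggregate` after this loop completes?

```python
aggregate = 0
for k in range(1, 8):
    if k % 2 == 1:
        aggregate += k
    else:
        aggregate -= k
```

Add odd, subtract even
`aggregate` takes the values: 0 → 1 → -1 → 2 → -2 → 3 → -3 → 4

Answer: 4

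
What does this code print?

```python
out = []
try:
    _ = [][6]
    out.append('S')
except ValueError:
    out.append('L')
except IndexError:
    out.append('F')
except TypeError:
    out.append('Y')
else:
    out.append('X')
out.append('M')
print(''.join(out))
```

Execution trace: 'F' (except IndexError) → 'M' (after the try/except). Output: FM

Answer: FM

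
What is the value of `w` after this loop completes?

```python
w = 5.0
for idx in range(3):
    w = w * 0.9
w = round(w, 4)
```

Exponential decay: 5.0 * 0.9^3
`w` takes the values: 5.0 → 4.5 → 4.05 → 3.645

Answer: 3.645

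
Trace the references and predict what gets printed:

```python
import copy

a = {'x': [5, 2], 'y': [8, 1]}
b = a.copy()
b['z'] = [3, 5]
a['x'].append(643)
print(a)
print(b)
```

Key concept: shallow copy of dict with mutable values.
Step by step:
`a = {'x': [5, 2], 'y': [8, 1]}` → a = {'x': [5, 2], 'y': [8, 1]}
`b = a.copy()` → b = {'x': [5, 2], 'y': [8, 1]}
`b['z'] = [3, 5]` → b = {'x': [5, 2], 'y': [8, 1], 'z': [3, 5]}
`a['x'].append(643)` → a = {'x': [5, 2, 643], 'y': [8, 1]}; b = {'x': [5, 2, 643], 'y': [8, 1], 'z': [3, 5]}
`print(a)` → prints {'x': [5, 2, 643], 'y': [8, 1]}
`print(b)` → prints {'x': [5, 2, 643], 'y': [8, 1], 'z': [3, 5]}

Answer:
{'x': [5, 2, 643], 'y': [8, 1]}
{'x': [5, 2, 643], 'y': [8, 1], 'z': [3, 5]}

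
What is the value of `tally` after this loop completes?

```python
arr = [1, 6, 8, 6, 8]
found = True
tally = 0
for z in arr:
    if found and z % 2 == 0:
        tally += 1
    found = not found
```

Count even values at even positions
`tally` takes the values: 0 → 1 → 2

Answer: 2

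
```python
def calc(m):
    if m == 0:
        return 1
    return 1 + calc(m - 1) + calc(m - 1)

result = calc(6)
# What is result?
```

calc(m) = 1 + 2·calc(m-1), calc(0)=1. Closed form: (1+1)·2^6 - 1 = 127.

Answer: 127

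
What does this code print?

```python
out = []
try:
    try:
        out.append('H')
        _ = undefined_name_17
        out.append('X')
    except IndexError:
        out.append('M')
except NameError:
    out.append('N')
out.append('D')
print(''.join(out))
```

Execution trace: 'H' (try body) → 'N' (outer except NameError) → 'D' (after the try/except). Output: HND

Answer: HND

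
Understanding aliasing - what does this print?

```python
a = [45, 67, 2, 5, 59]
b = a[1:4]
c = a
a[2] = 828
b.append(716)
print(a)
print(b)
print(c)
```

Key concept: slice vs alias.
Step by step:
`a = [45, 67, 2, 5, 59]` → a = [45, 67, 2, 5, 59]
`b = a[1:4]` → b = [67, 2, 5]
`c = a` → c = [45, 67, 2, 5, 59] (same object as a)
`a[2] = 828` → a = [45, 67, 828, 5, 59] (same object as c); c = [45, 67, 828, 5, 59] (same object as a)
`b.append(716)` → b = [67, 2, 5, 716]
`print(a)` → prints [45, 67, 828, 5, 59]
`print(b)` → prints [67, 2, 5, 716]
`print(c)` → prints [45, 67, 828, 5, 59]

Answer:
[45, 67, 828, 5, 59]
[67, 2, 5, 716]
[45, 67, 828, 5, 59]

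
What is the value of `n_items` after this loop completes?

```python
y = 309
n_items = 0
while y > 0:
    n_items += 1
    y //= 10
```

Count digits by repeated division by 10
`n_items` takes the values: 0 → 1 → 2 → 3

Answer: 3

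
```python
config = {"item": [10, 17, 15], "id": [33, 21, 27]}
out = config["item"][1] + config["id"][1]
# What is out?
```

Trace:
`config = {"item": [10, 17, 15], "id": [33, 21, 27]}` → config = {'item': [10, 17, 15], 'id': [33, 21, 27]}
`out = config["item"][1] + config["id"][1]` → out = 38
So out = 38

Answer: 38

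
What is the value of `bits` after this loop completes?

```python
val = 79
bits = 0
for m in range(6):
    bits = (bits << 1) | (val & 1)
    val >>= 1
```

Reverse lowest 6 bits of 79
`bits` takes the values: 0 → 1 → 3 → 7 → 15 → 30 → 60

Answer: 60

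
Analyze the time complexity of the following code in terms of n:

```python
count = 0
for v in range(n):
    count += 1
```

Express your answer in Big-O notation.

Each loop level contributes: n. Multiplying the contributions gives O(n).

Answer: O(n)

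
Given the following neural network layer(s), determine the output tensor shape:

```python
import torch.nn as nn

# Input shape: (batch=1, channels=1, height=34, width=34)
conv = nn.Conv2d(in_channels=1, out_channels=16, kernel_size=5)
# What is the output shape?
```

Input: (1, 1, 34, 34) -> Output: (1, 16, 30, 30)

Answer: (1, 16, 30, 30)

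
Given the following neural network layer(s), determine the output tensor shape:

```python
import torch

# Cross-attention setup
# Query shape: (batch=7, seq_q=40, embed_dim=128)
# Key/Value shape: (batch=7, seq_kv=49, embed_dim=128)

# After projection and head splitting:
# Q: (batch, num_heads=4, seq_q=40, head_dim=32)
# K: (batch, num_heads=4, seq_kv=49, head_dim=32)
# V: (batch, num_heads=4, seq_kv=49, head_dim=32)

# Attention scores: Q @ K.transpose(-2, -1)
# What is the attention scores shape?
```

Input: (7, 40, 128) -> Output: (7, 4, 40, 49)

Answer: (7, 4, 40, 49)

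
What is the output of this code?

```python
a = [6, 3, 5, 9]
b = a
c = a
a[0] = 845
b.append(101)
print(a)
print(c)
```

Key concept: multiple aliases.
Step by step:
`a = [6, 3, 5, 9]` → a = [6, 3, 5, 9]
`b = a` → b = [6, 3, 5, 9] (same object as a)
`c = a` → c = [6, 3, 5, 9] (same object as a, b)
`a[0] = 845` → a = [845, 3, 5, 9] (same object as b, c); b = [845, 3, 5, 9] (same object as a, c); c = [845, 3, 5, 9] (same object as a, b)
`b.append(101)` → a = [845, 3, 5, 9, 101] (same object as b, c); b = [845, 3, 5, 9, 101] (same object as a, c); c = [845, 3, 5, 9, 101] (same object as a, b)
`print(a)` → prints [845, 3, 5, 9, 101]
`print(c)` → prints [845, 3, 5, 9, 101]

Answer:
[845, 3, 5, 9, 101]
[845, 3, 5, 9, 101]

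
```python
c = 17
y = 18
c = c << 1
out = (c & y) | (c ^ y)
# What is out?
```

Trace:
`c = 17` → c = 17
`y = 18` → y = 18
`c = c << 1` → c = 34
`out = (c & y) | (c ^ y)` → out = 50
So out = 50

Answer: 50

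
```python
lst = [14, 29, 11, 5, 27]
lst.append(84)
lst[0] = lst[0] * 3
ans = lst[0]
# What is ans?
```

Trace:
`lst = [14, 29, 11, 5, 27]` → lst = [14, 29, 11, 5, 27]
`lst.append(84)` → lst = [14, 29, 11, 5, 27, 84]
`lst[0] = lst[0] * 3` → lst = [42, 29, 11, 5, 27, 84]
`ans = lst[0]` → ans = 42
So ans = 42

Answer: 42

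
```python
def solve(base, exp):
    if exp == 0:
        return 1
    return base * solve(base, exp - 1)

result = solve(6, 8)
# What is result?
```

solve(6, 8) = 6 * 6 * 6 * 6 * 6 * 6 * 6 * 6 = 1679616

Answer: 1679616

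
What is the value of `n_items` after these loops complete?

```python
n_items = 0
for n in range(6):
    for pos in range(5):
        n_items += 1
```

6 * 5 = 30
`n_items` takes the values: 0 → 1 → 2 → 3 → 4 → 5 → 6 → 7 → 8 → 9 → 10 → 11 → 12 → 13 → 14 → 15 → 16 → 17 → 18 → 19 → 20 → 21 → 22 → 23 → 24 → 25 → 26 → 27 → 28 → 29 → 30

Answer: 30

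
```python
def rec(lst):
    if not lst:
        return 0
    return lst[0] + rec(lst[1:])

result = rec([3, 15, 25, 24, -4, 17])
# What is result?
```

3 + 15 + 25 + 24 + (-4) + 17 + 0 = 80

Answer: 80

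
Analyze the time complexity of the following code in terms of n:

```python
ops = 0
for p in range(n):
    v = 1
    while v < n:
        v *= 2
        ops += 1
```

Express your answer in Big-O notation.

Each loop level contributes: n × log n. Multiplying the contributions gives O(n log n).

Answer: O(n log n)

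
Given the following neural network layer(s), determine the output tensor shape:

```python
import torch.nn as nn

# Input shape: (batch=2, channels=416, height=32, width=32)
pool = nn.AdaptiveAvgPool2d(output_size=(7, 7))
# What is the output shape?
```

Input: (2, 416, 32, 32) -> Output: (2, 416, 7, 7)

Answer: (2, 416, 7, 7)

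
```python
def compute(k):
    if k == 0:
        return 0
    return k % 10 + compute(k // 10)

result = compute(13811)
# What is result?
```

Sum of digits of 13811: 1 + 1 + 8 + 3 + 1 = 14

Answer: 14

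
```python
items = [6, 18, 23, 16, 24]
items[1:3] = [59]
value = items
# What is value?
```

Trace:
`items = [6, 18, 23, 16, 24]` → items = [6, 18, 23, 16, 24]
`items[1:3] = [59]` → items = [6, 59, 16, 24]
`value = items` → value = [6, 59, 16, 24]
So value = [6, 59, 16, 24]

Answer: [6, 59, 16, 24]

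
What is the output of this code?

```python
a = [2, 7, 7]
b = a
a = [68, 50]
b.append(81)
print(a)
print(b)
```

Key concept: rebinding vs mutation: a is rebound to a new list, b still points at the original.
Step by step:
`a = [2, 7, 7]` → a = [2, 7, 7]
`b = a` → b = [2, 7, 7] (same object as a)
`a = [68, 50]` → a = [68, 50]
`b.append(81)` → b = [2, 7, 7, 81]
`print(a)` → prints [68, 50]
`print(b)` → prints [2, 7, 7, 81]

Answer:
[68, 50]
[2, 7, 7, 81]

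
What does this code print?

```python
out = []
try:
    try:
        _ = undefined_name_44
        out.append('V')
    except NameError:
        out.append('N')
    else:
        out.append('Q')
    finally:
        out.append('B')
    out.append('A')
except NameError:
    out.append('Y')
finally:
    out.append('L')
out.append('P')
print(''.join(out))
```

Execution trace: 'N' (inner except NameError) → 'B' (inner finally) → 'A' (try body, no exception) → 'L' (finally) → 'P' (after the try/except). Output: NBALP

Answer: NBALP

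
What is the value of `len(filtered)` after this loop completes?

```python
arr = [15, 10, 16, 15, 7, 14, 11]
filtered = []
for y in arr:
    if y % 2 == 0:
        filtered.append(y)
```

Count even numbers in [15, 10, 16, 15, 7, 14, 11]
`filtered` takes the values: [] → [10] → [10, 16] → [10, 16, 14]
So `len(filtered)` = 3

Answer: 3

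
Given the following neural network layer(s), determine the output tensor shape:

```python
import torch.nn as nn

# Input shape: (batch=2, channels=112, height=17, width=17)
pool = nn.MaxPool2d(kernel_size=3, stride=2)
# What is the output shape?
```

Input: (2, 112, 17, 17) -> Output: (2, 112, 8, 8)

Answer: (2, 112, 8, 8)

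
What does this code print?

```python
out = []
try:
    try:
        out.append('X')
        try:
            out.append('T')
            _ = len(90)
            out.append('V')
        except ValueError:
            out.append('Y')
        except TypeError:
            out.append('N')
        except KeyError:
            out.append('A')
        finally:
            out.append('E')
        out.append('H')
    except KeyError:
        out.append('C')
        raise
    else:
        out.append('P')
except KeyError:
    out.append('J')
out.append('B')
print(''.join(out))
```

Execution trace: 'X' (try body) → 'T' (inner try body) → 'N' (inner except TypeError) → 'E' (inner finally) → 'H' (try body, no exception) → 'P' (else) → 'B' (after the try/except). Output: XTNEHPB

Answer: XTNEHPB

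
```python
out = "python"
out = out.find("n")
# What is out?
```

Trace:
`out = "python"` → out = 'python'
`out = out.find("n")` → out = 5
So out = 5

Answer: 5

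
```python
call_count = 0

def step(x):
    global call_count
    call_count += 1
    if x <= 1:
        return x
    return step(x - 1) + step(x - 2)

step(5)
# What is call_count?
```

Calls(x) = 1 + Calls(x-1) + Calls(x-2); Calls(0)=Calls(1)=1. For x=5 this gives 15.

Answer: 15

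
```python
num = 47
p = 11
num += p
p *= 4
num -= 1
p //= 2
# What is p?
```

Trace:
`num = 47` → num = 47
`p = 11` → p = 11
`num += p` → num = 58
`p *= 4` → p = 44
`num -= 1` → num = 57
`p //= 2` → p = 22
So p = 22

Answer: 22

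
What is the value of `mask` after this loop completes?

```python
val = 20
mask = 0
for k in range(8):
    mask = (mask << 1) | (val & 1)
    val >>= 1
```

Reverse lowest 8 bits of 20
`mask` takes the values: 0 → 1 → 2 → 5 → 10 → 20 → 40

Answer: 40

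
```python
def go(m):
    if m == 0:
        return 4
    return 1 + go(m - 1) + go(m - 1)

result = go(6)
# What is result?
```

go(m) = 1 + 2·go(m-1), go(0)=4. Closed form: (4+1)·2^6 - 1 = 319.

Answer: 319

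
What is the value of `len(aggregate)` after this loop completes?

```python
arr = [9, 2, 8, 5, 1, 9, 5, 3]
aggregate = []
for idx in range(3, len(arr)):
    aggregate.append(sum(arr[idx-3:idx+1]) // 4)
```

Number of 4-element averages
`aggregate` takes the values: [] → [6] → [6, 4] → [6, 4, 5] → [6, 4, 5, 5] → [6, 4, 5, 5, 4]
So `len(aggregate)` = 5

Answer: 5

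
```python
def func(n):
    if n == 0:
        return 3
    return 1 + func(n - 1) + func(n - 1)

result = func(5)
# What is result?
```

func(n) = 1 + 2·func(n-1), func(0)=3. Closed form: (3+1)·2^5 - 1 = 127.

Answer: 127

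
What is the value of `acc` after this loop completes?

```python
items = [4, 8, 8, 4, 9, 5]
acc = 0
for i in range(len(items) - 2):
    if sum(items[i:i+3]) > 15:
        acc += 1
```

Count windows with sum > 15
`acc` takes the values: 0 → 1 → 2 → 3 → 4

Answer: 4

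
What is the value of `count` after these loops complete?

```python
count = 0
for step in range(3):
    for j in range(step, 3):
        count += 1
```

Upper triangle: 3 + 2 + ... + 1
`count` takes the values: 0 → 1 → 2 → 3 → 4 → 5 → 6

Answer: 6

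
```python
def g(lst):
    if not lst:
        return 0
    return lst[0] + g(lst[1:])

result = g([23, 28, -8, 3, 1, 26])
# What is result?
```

23 + 28 + (-8) + 3 + 1 + 26 + 0 = 73

Answer: 73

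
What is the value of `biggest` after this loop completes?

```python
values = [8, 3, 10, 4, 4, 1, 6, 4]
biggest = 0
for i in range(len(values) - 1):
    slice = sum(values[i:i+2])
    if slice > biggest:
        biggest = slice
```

Max sum of 2-element window in [8, 3, 10, 4, 4, 1, 6, 4]
`biggest` takes the values: 0 → 11 → 13 → 14

Answer: 14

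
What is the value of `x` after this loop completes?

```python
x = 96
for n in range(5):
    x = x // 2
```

Halve 5 times: 96 // 2^5 = 3
`x` takes the values: 96 → 48 → 24 → 12 → 6 → 3

Answer: 3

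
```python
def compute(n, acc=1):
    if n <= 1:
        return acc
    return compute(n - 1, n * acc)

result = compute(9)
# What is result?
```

Accumulator trace (n, acc): (9, 1) -> (8, 9) -> (7, 72) -> (6, 504) -> (5, 3024) -> (4, 15120) -> (3, 60480) -> (2, 181440) -> (1, 362880) -> return 362880

Answer: 362880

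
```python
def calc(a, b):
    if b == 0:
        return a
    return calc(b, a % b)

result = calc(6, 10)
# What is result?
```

calc(6, 10) -> calc(10, 6) -> calc(6, 4) -> calc(4, 2) -> calc(2, 0) -> 2

Answer: 2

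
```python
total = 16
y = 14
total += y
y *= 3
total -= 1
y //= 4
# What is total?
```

Trace:
`total = 16` → total = 16
`y = 14` → y = 14
`total += y` → total = 30
`y *= 3` → y = 42
`total -= 1` → total = 29
`y //= 4` → y = 10
So total = 29

Answer: 29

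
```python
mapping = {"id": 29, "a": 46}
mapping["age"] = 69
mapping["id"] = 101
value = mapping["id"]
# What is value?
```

Trace:
`mapping = {"id": 29, "a": 46}` → mapping = {'id': 29, 'a': 46}
`mapping["age"] = 69` → mapping = {'id': 29, 'a': 46, 'age': 69}
`mapping["id"] = 101` → mapping = {'id': 101, 'a': 46, 'age': 69}
`value = mapping["id"]` → value = 101
So value = 101

Answer: 101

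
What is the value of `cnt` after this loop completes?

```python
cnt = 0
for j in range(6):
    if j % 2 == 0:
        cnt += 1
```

Count numbers divisible by 2 in range(6)
`cnt` takes the values: 0 → 1 → 2 → 3

Answer: 3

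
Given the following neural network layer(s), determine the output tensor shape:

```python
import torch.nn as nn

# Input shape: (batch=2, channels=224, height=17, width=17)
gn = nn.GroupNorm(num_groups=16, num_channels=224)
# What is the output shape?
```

Input: (2, 224, 17, 17) -> Output: (2, 224, 17, 17)

Answer: (2, 224, 17, 17)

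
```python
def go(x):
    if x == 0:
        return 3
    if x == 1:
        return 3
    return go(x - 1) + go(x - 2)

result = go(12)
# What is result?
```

Build up from base cases: go(0)=3, go(1)=3, go(2)=6, go(3)=9, go(4)=15, go(5)=24, go(6)=39, ..., go(12)=699

Answer: 699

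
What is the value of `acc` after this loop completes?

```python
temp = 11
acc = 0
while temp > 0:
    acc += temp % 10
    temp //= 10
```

Sum digits of 11
`acc` takes the values: 0 → 1 → 2

Answer: 2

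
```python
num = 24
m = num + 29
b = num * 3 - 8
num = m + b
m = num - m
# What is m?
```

Trace:
`num = 24` → num = 24
`m = num + 29` → m = 53
`b = num * 3 - 8` → b = 64
`num = m + b` → num = 117
`m = num - m` → m = 64
So m = 64

Answer: 64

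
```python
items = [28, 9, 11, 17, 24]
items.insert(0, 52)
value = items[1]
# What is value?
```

Trace:
`items = [28, 9, 11, 17, 24]` → items = [28, 9, 11, 17, 24]
`items.insert(0, 52)` → items = [52, 28, 9, 11, 17, 24]
`value = items[1]` → value = 28
So value = 28

Answer: 28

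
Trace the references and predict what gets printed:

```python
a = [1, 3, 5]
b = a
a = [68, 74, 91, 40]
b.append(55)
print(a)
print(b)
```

Key concept: rebinding vs mutation: a is rebound to a new list, b still points at the original.
Step by step:
`a = [1, 3, 5]` → a = [1, 3, 5]
`b = a` → b = [1, 3, 5] (same object as a)
`a = [68, 74, 91, 40]` → a = [68, 74, 91, 40]
`b.append(55)` → b = [1, 3, 5, 55]
`print(a)` → prints [68, 74, 91, 40]
`print(b)` → prints [1, 3, 5, 55]

Answer:
[68, 74, 91, 40]
[1, 3, 5, 55]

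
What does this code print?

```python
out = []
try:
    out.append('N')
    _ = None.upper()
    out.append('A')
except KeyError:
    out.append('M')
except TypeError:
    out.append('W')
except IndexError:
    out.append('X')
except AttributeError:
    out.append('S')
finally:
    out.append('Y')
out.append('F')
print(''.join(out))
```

Execution trace: 'N' (try body) → 'S' (except AttributeError) → 'Y' (finally) → 'F' (after the try/except). Output: NSYF

Answer: NSYF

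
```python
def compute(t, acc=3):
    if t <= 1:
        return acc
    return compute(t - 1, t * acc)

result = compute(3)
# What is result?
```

Accumulator trace (n, acc): (3, 3) -> (2, 9) -> (1, 18) -> return 18

Answer: 18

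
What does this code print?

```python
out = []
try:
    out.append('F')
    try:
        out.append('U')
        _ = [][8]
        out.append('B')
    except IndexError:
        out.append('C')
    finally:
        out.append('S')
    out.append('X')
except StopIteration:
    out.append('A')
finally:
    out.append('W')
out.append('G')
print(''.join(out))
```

Execution trace: 'F' (try body) → 'U' (inner try body) → 'C' (inner except IndexError) → 'S' (inner finally) → 'X' (try body, no exception) → 'W' (finally) → 'G' (after the try/except). Output: FUCSXWG

Answer: FUCSXWG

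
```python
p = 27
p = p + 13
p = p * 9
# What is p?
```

Trace:
`p = 27` → p = 27
`p = p + 13` → p = 40
`p = p * 9` → p = 360
So p = 360

Answer: 360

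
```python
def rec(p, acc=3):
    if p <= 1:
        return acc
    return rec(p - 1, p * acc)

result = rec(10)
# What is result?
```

Accumulator trace (n, acc): (10, 3) -> (9, 30) -> (8, 270) -> (7, 2160) -> (6, 15120) -> (5, 90720) -> (4, 453600) -> (3, 1814400) -> (2, 5443200) -> (1, 10886400) -> return 10886400

Answer: 10886400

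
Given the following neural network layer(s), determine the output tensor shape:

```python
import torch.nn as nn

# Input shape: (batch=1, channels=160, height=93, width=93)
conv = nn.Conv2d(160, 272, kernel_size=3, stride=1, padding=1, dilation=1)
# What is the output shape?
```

Input: (1, 160, 93, 93) -> Output: (1, 272, 93, 93)

Answer: (1, 272, 93, 93)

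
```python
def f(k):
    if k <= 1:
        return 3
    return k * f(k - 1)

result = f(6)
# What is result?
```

f(6) = 6 * 5 * 4 * 3 * 2 * 3 = 2160

Answer: 2160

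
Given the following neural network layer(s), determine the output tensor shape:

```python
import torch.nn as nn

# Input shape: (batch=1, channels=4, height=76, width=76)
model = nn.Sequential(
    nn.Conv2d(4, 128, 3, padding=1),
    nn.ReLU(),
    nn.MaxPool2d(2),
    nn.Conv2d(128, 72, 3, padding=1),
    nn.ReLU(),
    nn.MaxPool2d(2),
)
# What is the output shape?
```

Input: (1, 4, 76, 76) -> after first Conv2d: (1, 128, 76, 76) -> after first MaxPool2d: (1, 128, 38, 38) -> after second Conv2d: (1, 72, 38, 38) -> Output: (1, 72, 19, 19)

Answer: (1, 72, 19, 19)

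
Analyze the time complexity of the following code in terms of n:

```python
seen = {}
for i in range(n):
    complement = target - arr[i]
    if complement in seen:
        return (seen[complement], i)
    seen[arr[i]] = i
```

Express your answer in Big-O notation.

This is Two sum with hash map. Time complexity: O(n).

Answer: O(n)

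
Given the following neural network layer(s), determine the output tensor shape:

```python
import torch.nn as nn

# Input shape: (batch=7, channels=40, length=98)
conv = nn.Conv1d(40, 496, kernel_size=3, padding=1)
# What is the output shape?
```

Input: (7, 40, 98) -> Output: (7, 496, 98)

Answer: (7, 496, 98)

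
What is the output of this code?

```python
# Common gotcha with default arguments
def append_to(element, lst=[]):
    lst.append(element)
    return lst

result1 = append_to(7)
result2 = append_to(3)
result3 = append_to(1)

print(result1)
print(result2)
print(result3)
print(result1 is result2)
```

Key concept: mutable default argument gotcha.
Step by step:
`result1 = append_to(7)` → result1 = [7]
`result2 = append_to(3)` → result1 = [7, 3] (same object as result2); result2 = [7, 3] (same object as result1)
`result3 = append_to(1)` → result1 = [7, 3, 1] (same object as result2, result3); result2 = [7, 3, 1] (same object as result1, result3); result3 = [7, 3, 1] (same object as result1, result2)
`print(result1)` → prints [7, 3, 1]
`print(result2)` → prints [7, 3, 1]
`print(result3)` → prints [7, 3, 1]
`print(result1 is result2)` → prints True

Answer:
[7, 3, 1]
[7, 3, 1]
[7, 3, 1]
True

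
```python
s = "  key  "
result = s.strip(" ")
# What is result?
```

Trace:
`s = "  key  "` → s = '  key  '
`result = s.strip(" ")` → result = 'key'
So result = 'key'

Answer: 'key'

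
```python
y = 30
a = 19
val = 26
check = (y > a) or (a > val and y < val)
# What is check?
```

Trace:
`y = 30` → y = 30
`a = 19` → a = 19
`val = 26` → val = 26
`check = (y > a) or (a > val and y < val)` → check = True
So check = True

Answer: True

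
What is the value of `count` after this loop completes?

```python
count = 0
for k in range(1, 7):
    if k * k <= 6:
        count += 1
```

Count numbers where k² ≤ 6
`count` takes the values: 0 → 1 → 2

Answer: 2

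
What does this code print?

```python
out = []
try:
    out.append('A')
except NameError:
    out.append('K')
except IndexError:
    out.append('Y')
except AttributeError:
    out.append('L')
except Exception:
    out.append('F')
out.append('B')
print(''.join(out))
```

Execution trace: 'A' (try body, no exception) → 'B' (after the try/except). Output: AB

Answer: AB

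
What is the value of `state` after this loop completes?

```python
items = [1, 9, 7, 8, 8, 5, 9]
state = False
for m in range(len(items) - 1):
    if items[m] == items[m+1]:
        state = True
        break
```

Check consecutive duplicates in [1, 9, 7, 8, 8, 5, 9]
`state` takes the values: False → True

Answer: True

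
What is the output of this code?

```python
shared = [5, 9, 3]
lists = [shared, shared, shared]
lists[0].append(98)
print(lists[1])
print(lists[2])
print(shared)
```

Key concept: list of same reference.
Step by step:
`shared = [5, 9, 3]` → shared = [5, 9, 3]
`lists = [shared, shared, shared]` → lists = [[5, 9, 3], [5, 9, 3], [5, 9, 3]]
`lists[0].append(98)` → shared = [5, 9, 3, 98]; lists = [[5, 9, 3, 98], [5, 9, 3, 98], [5, 9, 3, 98]]
`print(lists[1])` → prints [5, 9, 3, 98]
`print(lists[2])` → prints [5, 9, 3, 98]
`print(shared)` → prints [5, 9, 3, 98]

Answer:
[5, 9, 3, 98]
[5, 9, 3, 98]
[5, 9, 3, 98]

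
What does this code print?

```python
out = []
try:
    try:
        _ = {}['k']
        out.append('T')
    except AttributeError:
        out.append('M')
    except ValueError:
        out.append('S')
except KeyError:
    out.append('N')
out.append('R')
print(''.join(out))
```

Execution trace: 'N' (outer except KeyError) → 'R' (after the try/except). Output: NR

Answer: NR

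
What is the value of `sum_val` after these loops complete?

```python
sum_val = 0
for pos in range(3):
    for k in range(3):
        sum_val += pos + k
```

Sum of all pos+k for pos,k in 3x3
`sum_val` takes the values: 0 → 1 → 3 → 4 → 6 → 9 → 11 → 14 → 18

Answer: 18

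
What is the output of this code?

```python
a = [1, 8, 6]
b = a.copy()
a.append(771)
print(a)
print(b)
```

Key concept: list.copy() creates independent copy.
Step by step:
`a = [1, 8, 6]` → a = [1, 8, 6]
`b = a.copy()` → b = [1, 8, 6]
`a.append(771)` → a = [1, 8, 6, 771]
`print(a)` → prints [1, 8, 6, 771]
`print(b)` → prints [1, 8, 6]

Answer:
[1, 8, 6, 771]
[1, 8, 6]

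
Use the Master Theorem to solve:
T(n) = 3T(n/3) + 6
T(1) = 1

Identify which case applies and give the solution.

a=3, b=3, f(n)=6. log_3(3) = 1. Since c=0 < 1, Case 1 applies: T(n) = Θ(n^log_b(a)) = O(n).

Answer: O(n) - Case 1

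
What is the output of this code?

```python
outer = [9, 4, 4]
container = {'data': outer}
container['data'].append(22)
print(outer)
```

Key concept: dict holds reference to list.
Step by step:
`outer = [9, 4, 4]` → outer = [9, 4, 4]
`container = {'data': outer}` → container = {'data': [9, 4, 4]}
`container['data'].append(22)` → outer = [9, 4, 4, 22]; container = {'data': [9, 4, 4, 22]}
`print(outer)` → prints [9, 4, 4, 22]

Answer: [9, 4, 4, 22]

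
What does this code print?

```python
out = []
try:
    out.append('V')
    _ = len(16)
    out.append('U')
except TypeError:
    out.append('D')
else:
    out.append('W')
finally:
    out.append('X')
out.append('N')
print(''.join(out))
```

Execution trace: 'V' (try body) → 'D' (except TypeError) → 'X' (finally) → 'N' (after the try/except). Output: VDXN

Answer: VDXN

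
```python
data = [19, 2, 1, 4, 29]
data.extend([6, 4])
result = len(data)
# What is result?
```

Trace:
`data = [19, 2, 1, 4, 29]` → data = [19, 2, 1, 4, 29]
`data.extend([6, 4])` → data = [19, 2, 1, 4, 29, 6, 4]
`result = len(data)` → result = 7
So result = 7

Answer: 7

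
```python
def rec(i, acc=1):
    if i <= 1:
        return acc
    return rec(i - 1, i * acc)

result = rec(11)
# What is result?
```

Accumulator trace (n, acc): (11, 1) -> (10, 11) -> (9, 110) -> (8, 990) -> (7, 7920) -> (6, 55440) -> (5, 332640) -> (4, 1663200) -> (3, 6652800) -> (2, 19958400) -> (1, 39916800) -> return 39916800

Answer: 39916800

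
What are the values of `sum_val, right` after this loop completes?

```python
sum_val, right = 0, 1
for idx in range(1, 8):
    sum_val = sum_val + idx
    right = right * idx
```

Sum and factorial of 1 to 7
`sum_val, right` takes the values: (0, 1) → (1, 1) → (3, 1) → (3, 2) → (6, 2) → (6, 6) → (10, 6) → (10, 24) → (15, 24) → (15, 120) → (21, 120) → (21, 720) → (28, 720) → (28, 5040)

Answer: 28, 5040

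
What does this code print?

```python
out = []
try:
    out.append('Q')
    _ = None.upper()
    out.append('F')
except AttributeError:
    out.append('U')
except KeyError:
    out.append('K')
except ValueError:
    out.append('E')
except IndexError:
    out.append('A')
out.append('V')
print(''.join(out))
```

Execution trace: 'Q' (try body) → 'U' (except AttributeError) → 'V' (after the try/except). Output: QUV

Answer: QUV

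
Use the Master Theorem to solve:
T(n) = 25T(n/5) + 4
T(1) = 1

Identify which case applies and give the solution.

a=25, b=5, f(n)=4. log_5(25) = 2. Since c=0 < 2, Case 1 applies: T(n) = Θ(n^log_b(a)) = O(n^2).

Answer: O(n^2) - Case 1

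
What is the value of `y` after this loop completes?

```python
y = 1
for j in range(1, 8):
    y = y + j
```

Start at 1, add 1 through 7
`y` takes the values: 1 → 2 → 4 → 7 → 11 → 16 → 22 → 29

Answer: 29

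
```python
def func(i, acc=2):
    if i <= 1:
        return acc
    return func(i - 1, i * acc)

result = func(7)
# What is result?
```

Accumulator trace (n, acc): (7, 2) -> (6, 14) -> (5, 84) -> (4, 420) -> (3, 1680) -> (2, 5040) -> (1, 10080) -> return 10080

Answer: 10080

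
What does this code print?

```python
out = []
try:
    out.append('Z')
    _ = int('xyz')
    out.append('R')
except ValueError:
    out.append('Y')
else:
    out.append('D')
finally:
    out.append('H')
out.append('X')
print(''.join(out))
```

Execution trace: 'Z' (try body) → 'Y' (except ValueError) → 'H' (finally) → 'X' (after the try/except). Output: ZYHX

Answer: ZYHX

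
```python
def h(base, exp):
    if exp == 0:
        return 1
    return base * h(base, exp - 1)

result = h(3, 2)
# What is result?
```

h(3, 2) = 3 * 3 = 9

Answer: 9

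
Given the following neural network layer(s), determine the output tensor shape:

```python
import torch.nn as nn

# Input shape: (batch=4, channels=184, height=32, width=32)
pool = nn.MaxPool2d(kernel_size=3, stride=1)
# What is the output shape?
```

Input: (4, 184, 32, 32) -> Output: (4, 184, 30, 30)

Answer: (4, 184, 30, 30)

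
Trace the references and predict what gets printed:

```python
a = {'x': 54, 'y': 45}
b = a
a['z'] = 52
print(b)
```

Key concept: dict aliasing.
Step by step:
`a = {'x': 54, 'y': 45}` → a = {'x': 54, 'y': 45}
`b = a` → b = {'x': 54, 'y': 45} (same object as a)
`a['z'] = 52` → a = {'x': 54, 'y': 45, 'z': 52} (same object as b); b = {'x': 54, 'y': 45, 'z': 52} (same object as a)
`print(b)` → prints {'x': 54, 'y': 45, 'z': 52}

Answer: {'x': 54, 'y': 45, 'z': 52}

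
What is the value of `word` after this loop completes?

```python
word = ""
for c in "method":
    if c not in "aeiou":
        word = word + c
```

Remove vowels from 'method'
`word` takes the values: "" → "m" → "mt" → "mth" → "mthd"

Answer: "mthd"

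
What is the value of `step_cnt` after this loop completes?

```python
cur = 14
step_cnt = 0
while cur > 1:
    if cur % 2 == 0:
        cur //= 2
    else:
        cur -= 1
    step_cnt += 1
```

Steps to reduce 14 to 1
`step_cnt` takes the values: 0 → 1 → 2 → 3 → 4 → 5

Answer: 5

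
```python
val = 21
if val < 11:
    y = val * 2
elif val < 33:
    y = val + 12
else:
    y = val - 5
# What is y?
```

Trace:
`val = 21` → val = 21
`if val < 11: ...` → val < 11 is False, val < 33 is True → y = 33
So y = 33

Answer: 33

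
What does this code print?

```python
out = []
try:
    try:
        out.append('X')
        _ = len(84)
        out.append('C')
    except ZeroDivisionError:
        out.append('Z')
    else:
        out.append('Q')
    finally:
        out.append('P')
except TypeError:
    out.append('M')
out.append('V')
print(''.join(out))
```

Execution trace: 'X' (try body) → 'P' (finally) → 'M' (outer except TypeError) → 'V' (after the try/except). Output: XPMV

Answer: XPMV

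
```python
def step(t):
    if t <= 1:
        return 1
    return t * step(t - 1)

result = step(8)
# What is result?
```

step(8) = 8 * 7 * 6 * 5 * 4 * 3 * 2 * 1 = 40320

Answer: 40320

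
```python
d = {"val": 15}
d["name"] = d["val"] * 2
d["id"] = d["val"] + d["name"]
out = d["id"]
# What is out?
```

Trace:
`d = {"val": 15}` → d = {'val': 15}
`d["name"] = d["val"] * 2` → d = {'val': 15, 'name': 30}
`d["id"] = d["val"] + d["name"]` → d = {'val': 15, 'name': 30, 'id': 45}
`out = d["id"]` → out = 45
So out = 45

Answer: 45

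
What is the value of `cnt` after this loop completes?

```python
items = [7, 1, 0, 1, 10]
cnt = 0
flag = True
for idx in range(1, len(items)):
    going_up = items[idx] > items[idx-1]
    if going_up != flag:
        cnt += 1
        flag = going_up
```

Count direction changes in [7, 1, 0, 1, 10]
`cnt` takes the values: 0 → 1 → 2

Answer: 2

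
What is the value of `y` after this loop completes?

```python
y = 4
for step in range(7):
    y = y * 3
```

Multiply by 3, 7 times: 4 * 3^7 = 8748
`y` takes the values: 4 → 12 → 36 → 108 → 324 → 972 → 2916 → 8748

Answer: 8748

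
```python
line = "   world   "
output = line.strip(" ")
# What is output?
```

Trace:
`line = "   world   "` → line = '   world   '
`output = line.strip(" ")` → output = 'world'
So output = 'world'

Answer: 'world'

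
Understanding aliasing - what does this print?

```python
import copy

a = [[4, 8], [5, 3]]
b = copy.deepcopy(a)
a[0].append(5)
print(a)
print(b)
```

Key concept: deep copy is fully independent.
Step by step:
`a = [[4, 8], [5, 3]]` → a = [[4, 8], [5, 3]]
`b = copy.deepcopy(a)` → b = [[4, 8], [5, 3]]
`a[0].append(5)` → a = [[4, 8, 5], [5, 3]]
`print(a)` → prints [[4, 8, 5], [5, 3]]
`print(b)` → prints [[4, 8], [5, 3]]

Answer:
[[4, 8, 5], [5, 3]]
[[4, 8], [5, 3]]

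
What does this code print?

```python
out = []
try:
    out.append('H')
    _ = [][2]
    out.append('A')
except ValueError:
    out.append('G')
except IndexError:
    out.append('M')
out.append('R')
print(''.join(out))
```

Execution trace: 'H' (try body) → 'M' (except IndexError) → 'R' (after the try/except). Output: HMR

Answer: HMR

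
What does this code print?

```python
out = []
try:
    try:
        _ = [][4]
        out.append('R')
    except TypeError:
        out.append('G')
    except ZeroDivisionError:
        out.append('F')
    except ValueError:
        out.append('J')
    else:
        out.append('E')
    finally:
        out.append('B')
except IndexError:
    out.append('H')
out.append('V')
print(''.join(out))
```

Execution trace: 'B' (finally) → 'H' (outer except IndexError) → 'V' (after the try/except). Output: BHV

Answer: BHV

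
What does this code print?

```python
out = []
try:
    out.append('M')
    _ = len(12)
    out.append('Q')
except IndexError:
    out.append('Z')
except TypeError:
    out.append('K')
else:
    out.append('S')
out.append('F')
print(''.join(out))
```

Execution trace: 'M' (try body) → 'K' (except TypeError) → 'F' (after the try/except). Output: MKF

Answer: MKF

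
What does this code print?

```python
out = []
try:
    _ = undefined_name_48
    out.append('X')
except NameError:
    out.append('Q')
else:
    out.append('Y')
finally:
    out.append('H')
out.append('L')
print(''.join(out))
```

Execution trace: 'Q' (except NameError) → 'H' (finally) → 'L' (after the try/except). Output: QHL

Answer: QHL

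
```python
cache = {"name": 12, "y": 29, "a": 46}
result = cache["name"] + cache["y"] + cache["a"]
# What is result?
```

Trace:
`cache = {"name": 12, "y": 29, "a": 46}` → cache = {'name': 12, 'y': 29, 'a': 46}
`result = cache["name"] + cache["y"] + cache["a"]` → result = 87
So result = 87

Answer: 87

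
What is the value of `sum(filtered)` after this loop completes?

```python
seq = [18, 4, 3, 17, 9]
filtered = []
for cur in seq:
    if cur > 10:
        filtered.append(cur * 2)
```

Sum of doubled values > 10
`filtered` takes the values: [] → [36] → [36, 34]
So `sum(filtered)` = 70

Answer: 70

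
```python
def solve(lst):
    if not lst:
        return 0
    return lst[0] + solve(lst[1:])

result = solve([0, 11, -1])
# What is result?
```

0 + 11 + (-1) + 0 = 10

Answer: 10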